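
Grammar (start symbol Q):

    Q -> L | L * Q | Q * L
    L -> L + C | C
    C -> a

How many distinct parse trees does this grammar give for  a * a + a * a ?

Parse trees for a * a + a * a:
  [Q [L [C a]] * [Q [L [L [C a]] + [C a]] * [Q [L [C a]]]]]
  [Q [L [C a]] * [Q [Q [L [L [C a]] + [C a]]] * [L [C a]]]]
  [Q [Q [L [C a]] * [Q [L [L [C a]] + [C a]]]] * [L [C a]]]
  [Q [Q [Q [L [C a]]] * [L [L [C a]] + [C a]]] * [L [C a]]]

4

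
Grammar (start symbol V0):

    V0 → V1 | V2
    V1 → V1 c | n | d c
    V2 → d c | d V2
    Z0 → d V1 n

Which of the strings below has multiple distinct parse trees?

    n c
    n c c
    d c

n c: 1 tree
n c c: 1 tree
d c: 2 trees

d c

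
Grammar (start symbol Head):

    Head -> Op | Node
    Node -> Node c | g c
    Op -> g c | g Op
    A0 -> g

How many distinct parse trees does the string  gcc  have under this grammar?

Parse trees for gcc:
  [Head [Node [Node g c] c]]

1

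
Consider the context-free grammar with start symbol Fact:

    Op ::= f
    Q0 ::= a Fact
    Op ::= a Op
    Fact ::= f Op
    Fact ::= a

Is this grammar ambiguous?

(Q0 is unreachable from Fact, so its rules don't affect L(Fact).) Each reachable nonterminal has at most one production per leading terminal, and all productions are right-linear; the derivation is determined token-by-token.

Unambiguous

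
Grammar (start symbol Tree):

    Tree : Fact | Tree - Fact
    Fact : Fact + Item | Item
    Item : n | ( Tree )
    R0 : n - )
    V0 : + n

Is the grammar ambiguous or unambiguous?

Unambiguous

Only Tree, Fact, Item are reachable from Tree; ignoring the rest: Tree → Tree - Fact | Fact  ;  Fact → Fact + Item | Item  — a left-associative chain with Item at the bottom. Each string factors uniquely by precedence.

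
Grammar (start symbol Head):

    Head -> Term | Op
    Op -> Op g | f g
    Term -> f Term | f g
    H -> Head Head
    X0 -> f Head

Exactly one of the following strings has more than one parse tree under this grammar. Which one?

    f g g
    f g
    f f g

f g g: 1 tree
f g: 2 trees
f f g: 1 tree

f g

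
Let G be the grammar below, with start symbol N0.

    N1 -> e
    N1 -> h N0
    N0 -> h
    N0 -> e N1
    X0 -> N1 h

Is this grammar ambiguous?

Only N0, N1 are reachable from N0; ignoring the rest: The reachable rules are right-linear with at most one rule per (nonterminal, next-terminal) pair. Each input token forces the next rule, so parsing is deterministic.

Unambiguous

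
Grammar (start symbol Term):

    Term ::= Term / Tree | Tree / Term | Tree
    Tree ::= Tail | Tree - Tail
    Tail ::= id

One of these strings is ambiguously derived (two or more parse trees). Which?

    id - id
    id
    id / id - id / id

id - id: 1 tree
id: 1 tree
id / id - id / id: 4 trees

id / id - id / id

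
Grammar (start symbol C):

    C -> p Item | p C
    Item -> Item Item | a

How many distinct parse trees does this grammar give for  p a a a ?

Parse trees for p a a a:
  [C p [Item [Item a] [Item [Item a] [Item a]]]]
  [C p [Item [Item [Item a] [Item a]] [Item a]]]

2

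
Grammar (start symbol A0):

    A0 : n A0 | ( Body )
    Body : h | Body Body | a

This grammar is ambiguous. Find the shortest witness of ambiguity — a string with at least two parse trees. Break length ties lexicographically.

( a a a )

length 3: no string has ≥2 trees
length 4: no string has ≥2 trees
length 5: ( a a a ) has 2 parse trees

Two derivations of ( a a a ):
  A0 ⇒ ( Body ) ⇒ ( Body Body ) ⇒ ( Body Body Body ) ⇒ ( a Body Body ) ⇒ ( a a Body ) ⇒ ( a a a )
  A0 ⇒ ( Body ) ⇒ ( Body Body ) ⇒ ( a Body ) ⇒ ( a Body Body ) ⇒ ( a a Body ) ⇒ ( a a a )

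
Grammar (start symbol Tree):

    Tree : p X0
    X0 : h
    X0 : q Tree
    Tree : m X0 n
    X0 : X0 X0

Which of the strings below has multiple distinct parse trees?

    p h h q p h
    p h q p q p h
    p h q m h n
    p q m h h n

p h h q p h

p h h q p h: 2 trees
p h q p q p h: 1 tree
p h q m h n: 1 tree
p q m h h n: 1 tree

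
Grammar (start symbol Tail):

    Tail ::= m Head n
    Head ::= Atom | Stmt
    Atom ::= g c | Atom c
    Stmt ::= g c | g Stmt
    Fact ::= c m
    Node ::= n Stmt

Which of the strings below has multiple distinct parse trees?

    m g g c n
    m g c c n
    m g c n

m g g c n: 1 tree
m g c c n: 1 tree
m g c n: 2 trees

m g c n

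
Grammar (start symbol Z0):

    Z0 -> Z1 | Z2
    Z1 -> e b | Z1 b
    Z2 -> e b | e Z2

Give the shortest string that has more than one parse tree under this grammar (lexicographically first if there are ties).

length 2: e b has 2 parse trees

Two derivations of e b:
  Z0 ⇒ Z1 ⇒ e b
  Z0 ⇒ Z2 ⇒ e b

e b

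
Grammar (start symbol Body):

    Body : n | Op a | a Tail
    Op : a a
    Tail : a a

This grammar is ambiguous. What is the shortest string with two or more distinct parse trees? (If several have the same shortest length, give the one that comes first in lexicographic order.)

a a a

length 1: no string has ≥2 trees
length 3: a a a has 2 parse trees

Two derivations of a a a:
  Body ⇒ Op a ⇒ a a a
  Body ⇒ a Tail ⇒ a a a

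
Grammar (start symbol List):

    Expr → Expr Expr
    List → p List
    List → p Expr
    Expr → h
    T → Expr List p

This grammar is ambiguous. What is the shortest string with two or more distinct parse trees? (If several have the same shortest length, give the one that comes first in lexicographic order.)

length 2: no string has ≥2 trees
length 3: no string has ≥2 trees
length 4: p h h h has 2 parse trees

Two derivations of p h h h:
  List ⇒ p Expr ⇒ p Expr Expr ⇒ p Expr Expr Expr ⇒ p h Expr Expr ⇒ p h h Expr ⇒ p h h h
  List ⇒ p Expr ⇒ p Expr Expr ⇒ p h Expr ⇒ p h Expr Expr ⇒ p h h Expr ⇒ p h h h

p h h h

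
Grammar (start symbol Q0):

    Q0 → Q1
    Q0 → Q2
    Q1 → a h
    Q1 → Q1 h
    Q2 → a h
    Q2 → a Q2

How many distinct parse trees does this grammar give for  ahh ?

1

Parse trees for ahh:
  [Q0 [Q1 [Q1 a h] h]]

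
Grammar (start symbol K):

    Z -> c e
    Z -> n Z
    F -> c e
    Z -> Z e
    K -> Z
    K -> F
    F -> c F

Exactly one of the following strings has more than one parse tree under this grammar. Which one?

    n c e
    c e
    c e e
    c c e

n c e: 1 tree
c e: 2 trees
c e e: 1 tree
c c e: 1 tree

c e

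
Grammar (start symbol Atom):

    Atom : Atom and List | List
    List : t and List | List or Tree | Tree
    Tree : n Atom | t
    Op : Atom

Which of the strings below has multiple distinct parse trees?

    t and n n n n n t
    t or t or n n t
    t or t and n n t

t and n n n n n t

t and n n n n n t: 2 trees
t or t or n n t: 1 tree
t or t and n n t: 1 tree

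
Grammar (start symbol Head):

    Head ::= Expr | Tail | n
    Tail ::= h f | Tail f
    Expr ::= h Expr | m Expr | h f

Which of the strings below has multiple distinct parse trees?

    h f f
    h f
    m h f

h f

h f f: 1 tree
h f: 2 trees
m h f: 1 tree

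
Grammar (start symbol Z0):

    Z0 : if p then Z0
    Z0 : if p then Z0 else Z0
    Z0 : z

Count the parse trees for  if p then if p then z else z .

2

Parse trees for if p then if p then z else z:
  [Z0 if p then [Z0 if p then [Z0 z] else [Z0 z]]]
  [Z0 if p then [Z0 if p then [Z0 z]] else [Z0 z]]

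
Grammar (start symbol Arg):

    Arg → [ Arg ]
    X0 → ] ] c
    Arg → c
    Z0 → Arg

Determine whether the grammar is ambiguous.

Only Arg is reachable from Arg; ignoring the rest: Each string is a nest of matched brackets around a single atom. An opening bracket forces the recursive rule; an atom forces the base rule.

Unambiguous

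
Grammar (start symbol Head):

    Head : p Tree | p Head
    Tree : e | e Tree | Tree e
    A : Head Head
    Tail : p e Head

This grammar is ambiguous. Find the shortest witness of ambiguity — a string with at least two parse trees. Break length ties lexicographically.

p e e

length 2: no string has ≥2 trees
length 3: p e e has 2 parse trees

Two derivations of p e e:
  Head ⇒ p Tree ⇒ p e Tree ⇒ p e e
  Head ⇒ p Tree ⇒ p Tree e ⇒ p e e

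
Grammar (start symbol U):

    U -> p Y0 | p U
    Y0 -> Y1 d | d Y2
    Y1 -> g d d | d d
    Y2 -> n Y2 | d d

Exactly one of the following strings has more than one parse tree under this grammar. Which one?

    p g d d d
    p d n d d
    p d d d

p d d d

p g d d d: 1 tree
p d n d d: 1 tree
p d d d: 2 trees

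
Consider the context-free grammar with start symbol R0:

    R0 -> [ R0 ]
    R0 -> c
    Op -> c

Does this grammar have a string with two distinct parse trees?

Unambiguous

(Op is unreachable from R0, so its rules don't affect L(R0).) L(R0) is { openⁿ atom closeⁿ : n ≥ 0 }. The bracket depth fixes n, and the derivation is forced at every step.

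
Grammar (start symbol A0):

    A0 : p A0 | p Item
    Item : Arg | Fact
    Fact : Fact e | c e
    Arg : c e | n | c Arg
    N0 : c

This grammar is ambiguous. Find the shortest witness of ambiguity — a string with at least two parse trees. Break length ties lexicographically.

length 2: no string has ≥2 trees
length 3: p c e has 2 parse trees

Two derivations of p c e:
  A0 ⇒ p Item ⇒ p Arg ⇒ p c e
  A0 ⇒ p Item ⇒ p Fact ⇒ p c e

p c e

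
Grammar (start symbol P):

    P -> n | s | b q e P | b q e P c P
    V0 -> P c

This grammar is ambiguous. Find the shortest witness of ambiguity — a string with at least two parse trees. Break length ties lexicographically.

b q e b q e n c n

length 1: no string has ≥2 trees
length 4: no string has ≥2 trees
length 6: no string has ≥2 trees
length 7: no string has ≥2 trees
length 9: b q e b q e n c n has 2 parse trees

Two derivations of b q e b q e n c n:
  P ⇒ b q e P ⇒ b q e b q e P c P ⇒ b q e b q e n c P ⇒ b q e b q e n c n
  P ⇒ b q e P c P ⇒ b q e b q e P c P ⇒ b q e b q e n c P ⇒ b q e b q e n c n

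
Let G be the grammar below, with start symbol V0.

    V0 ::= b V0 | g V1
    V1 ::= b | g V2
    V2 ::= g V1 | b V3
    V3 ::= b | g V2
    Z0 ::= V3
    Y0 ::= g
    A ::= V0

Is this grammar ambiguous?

Unambiguous

(Z0, Y0, A are unreachable from V0, so their rules don't affect L(V0).) Each reachable nonterminal has at most one production per leading terminal, and all productions are right-linear; the derivation is determined token-by-token.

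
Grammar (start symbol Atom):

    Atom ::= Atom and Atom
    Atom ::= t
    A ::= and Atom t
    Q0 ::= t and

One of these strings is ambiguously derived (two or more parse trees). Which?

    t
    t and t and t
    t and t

t and t and t

t: 1 tree
t and t and t: 2 trees
t and t: 1 tree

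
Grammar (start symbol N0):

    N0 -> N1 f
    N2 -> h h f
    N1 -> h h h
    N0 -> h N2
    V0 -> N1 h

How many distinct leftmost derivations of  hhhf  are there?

2

Parse trees for hhhf:
  [N0 [N1 h h h] f]
  [N0 h [N2 h h f]]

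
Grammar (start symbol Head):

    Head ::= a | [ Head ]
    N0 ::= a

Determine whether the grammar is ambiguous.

Unambiguous

Only Head is reachable from Head; ignoring the rest: Each string is a nest of matched brackets around a single atom. An opening bracket forces the recursive rule; an atom forces the base rule.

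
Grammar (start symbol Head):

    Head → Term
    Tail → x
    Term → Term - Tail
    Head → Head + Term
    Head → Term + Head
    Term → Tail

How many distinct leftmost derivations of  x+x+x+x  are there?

8

Parse trees for x+x+x+x:
  [Head [Head [Head [Head [Term [Tail x]]] + [Term [Tail x]]] + [Term [Tail x]]] + [Term [Tail x]]]
  [Head [Head [Head [Term [Tail x]] + [Head [Term [Tail x]]]] + [Term [Tail x]]] + [Term [Tail x]]]
  [Head [Head [Term [Tail x]] + [Head [Head [Term [Tail x]]] + [Term [Tail x]]]] + [Term [Tail x]]]
  [Head [Head [Term [Tail x]] + [Head [Term [Tail x]] + [Head [Term [Tail x]]]]] + [Term [Tail x]]]
  [Head [Term [Tail x]] + [Head [Head [Head [Term [Tail x]]] + [Term [Tail x]]] + [Term [Tail x]]]]
  [Head [Term [Tail x]] + [Head [Head [Term [Tail x]] + [Head [Term [Tail x]]]] + [Term [Tail x]]]]
  [Head [Term [Tail x]] + [Head [Term [Tail x]] + [Head [Head [Term [Tail x]]] + [Term [Tail x]]]]]
  [Head [Term [Tail x]] + [Head [Term [Tail x]] + [Head [Term [Tail x]] + [Head [Term [Tail x]]]]]]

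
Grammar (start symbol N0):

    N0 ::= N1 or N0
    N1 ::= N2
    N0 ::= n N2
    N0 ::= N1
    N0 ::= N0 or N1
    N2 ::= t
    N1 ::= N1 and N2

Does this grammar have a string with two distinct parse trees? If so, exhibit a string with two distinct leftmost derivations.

Ambiguous

Witness: t or t

Derivation 1: N0 ⇒ N1 or N0 ⇒ N2 or N0 ⇒ t or N0 ⇒ t or N1 ⇒ t or N2 ⇒ t or t
Derivation 2: N0 ⇒ N0 or N1 ⇒ N1 or N1 ⇒ N2 or N1 ⇒ t or N1 ⇒ t or N2 ⇒ t or t

Two distinct leftmost derivations for the same string.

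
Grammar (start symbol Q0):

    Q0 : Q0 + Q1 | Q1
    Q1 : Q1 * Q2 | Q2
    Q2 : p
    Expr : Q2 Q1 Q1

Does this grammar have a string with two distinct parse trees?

Only Q0, Q1, Q2 are reachable from Q0; ignoring the rest: Q0 → Q0 + Q1 | Q1  ;  Q1 → Q1 * Q2 | Q2  — a left-associative chain with Q2 at the bottom. Each string factors uniquely by precedence.

Unambiguous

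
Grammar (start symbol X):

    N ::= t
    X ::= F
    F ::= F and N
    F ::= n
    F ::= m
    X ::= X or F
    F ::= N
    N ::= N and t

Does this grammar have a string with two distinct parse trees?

Witness: t and t

Derivation 1: X ⇒ F ⇒ F and N ⇒ N and N ⇒ t and N ⇒ t and t
Derivation 2: X ⇒ F ⇒ N ⇒ N and t ⇒ t and t

Two distinct leftmost derivations for the same string.

Ambiguous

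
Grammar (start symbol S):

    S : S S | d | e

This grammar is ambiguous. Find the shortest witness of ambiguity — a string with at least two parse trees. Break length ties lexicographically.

length 1: no string has ≥2 trees
length 2: no string has ≥2 trees
length 3: d d d has 2 parse trees

Two derivations of d d d:
  S ⇒ S S ⇒ S S S ⇒ d S S ⇒ d d S ⇒ d d d
  S ⇒ S S ⇒ d S ⇒ d S S ⇒ d d S ⇒ d d d

d d d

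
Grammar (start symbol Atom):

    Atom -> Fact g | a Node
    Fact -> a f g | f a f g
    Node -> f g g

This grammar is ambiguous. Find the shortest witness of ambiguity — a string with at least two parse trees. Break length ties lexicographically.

length 4: a f g g has 2 parse trees

Two derivations of a f g g:
  Atom ⇒ Fact g ⇒ a f g g
  Atom ⇒ a Node ⇒ a f g g

a f g g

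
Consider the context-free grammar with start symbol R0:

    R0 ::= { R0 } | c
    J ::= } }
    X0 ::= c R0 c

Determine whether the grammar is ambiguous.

Only R0 is reachable from R0; ignoring the rest: Each string is a nest of matched brackets around a single atom. An opening bracket forces the recursive rule; an atom forces the base rule.

Unambiguous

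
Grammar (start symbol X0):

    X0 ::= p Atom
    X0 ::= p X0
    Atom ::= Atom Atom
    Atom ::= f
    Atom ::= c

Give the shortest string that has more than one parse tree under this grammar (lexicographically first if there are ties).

p c c c

length 2: no string has ≥2 trees
length 3: no string has ≥2 trees
length 4: p c c c has 2 parse trees

Two derivations of p c c c:
  X0 ⇒ p Atom ⇒ p Atom Atom ⇒ p Atom Atom Atom ⇒ p c Atom Atom ⇒ p c c Atom ⇒ p c c c
  X0 ⇒ p Atom ⇒ p Atom Atom ⇒ p c Atom ⇒ p c Atom Atom ⇒ p c c Atom ⇒ p c c c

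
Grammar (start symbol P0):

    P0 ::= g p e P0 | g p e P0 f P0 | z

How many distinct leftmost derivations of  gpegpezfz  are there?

2

Parse trees for gpegpezfz:
  [P0 g p e [P0 g p e [P0 z] f [P0 z]]]
  [P0 g p e [P0 g p e [P0 z]] f [P0 z]]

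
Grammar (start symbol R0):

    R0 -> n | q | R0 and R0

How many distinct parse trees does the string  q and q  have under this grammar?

Parse trees for q and q:
  [R0 [R0 q] and [R0 q]]

1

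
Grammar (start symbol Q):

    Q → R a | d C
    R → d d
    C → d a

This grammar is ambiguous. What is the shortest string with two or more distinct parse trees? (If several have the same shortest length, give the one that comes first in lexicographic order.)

d d a

length 3: d d a has 2 parse trees

Two derivations of d d a:
  Q ⇒ R a ⇒ d d a
  Q ⇒ d C ⇒ d d a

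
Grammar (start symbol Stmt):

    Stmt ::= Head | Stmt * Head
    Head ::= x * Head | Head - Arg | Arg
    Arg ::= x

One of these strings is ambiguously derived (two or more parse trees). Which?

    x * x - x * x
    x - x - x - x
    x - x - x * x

x * x - x * x: 3 trees
x - x - x - x: 1 tree
x - x - x * x: 1 tree

x * x - x * x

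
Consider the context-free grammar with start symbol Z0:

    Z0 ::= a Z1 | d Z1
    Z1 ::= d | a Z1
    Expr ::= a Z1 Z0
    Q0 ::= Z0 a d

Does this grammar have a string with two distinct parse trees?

Only Z0, Z1 are reachable from Z0; ignoring the rest: Each reachable nonterminal has at most one production per leading terminal, and all productions are right-linear; the derivation is determined token-by-token.

Unambiguous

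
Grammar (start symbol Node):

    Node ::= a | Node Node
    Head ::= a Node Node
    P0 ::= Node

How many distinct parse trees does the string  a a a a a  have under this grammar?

14

Parse trees for a a a a a (showing first 6 of 14):
  [Node [Node a] [Node [Node a] [Node [Node a] [Node [Node a] [Node a]]]]]
  [Node [Node a] [Node [Node a] [Node [Node [Node a] [Node a]] [Node a]]]]
  [Node [Node a] [Node [Node [Node a] [Node a]] [Node [Node a] [Node a]]]]
  [Node [Node a] [Node [Node [Node a] [Node [Node a] [Node a]]] [Node a]]]
  [Node [Node a] [Node [Node [Node [Node a] [Node a]] [Node a]] [Node a]]]
  [Node [Node [Node a] [Node a]] [Node [Node a] [Node [Node a] [Node a]]]]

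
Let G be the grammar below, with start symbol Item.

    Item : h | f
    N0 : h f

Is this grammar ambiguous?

Unambiguous

(N0 is unreachable from Item, so its rules don't affect L(Item).) Restricted to the reachable nonterminals, every rule has the form A → t or A → t B, and no two rules for the same A share a first terminal. The grammar encodes a DFA — one run per string.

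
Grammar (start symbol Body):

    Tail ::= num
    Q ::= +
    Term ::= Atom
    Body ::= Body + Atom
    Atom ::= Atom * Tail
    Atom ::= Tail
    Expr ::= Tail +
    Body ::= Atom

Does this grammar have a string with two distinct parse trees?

(Term, Q, Expr are unreachable from Body, so their rules don't affect L(Body).) This is a standard precedence ladder (Body over Atom over Tail), with each level left-recursive on its own operator ('+' at Body, '*' at Atom). That structure is LR(1), hence unambiguous.

Unambiguous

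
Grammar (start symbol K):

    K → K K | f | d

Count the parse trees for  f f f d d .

14

Parse trees for f f f d d (showing first 6 of 14):
  [K [K f] [K [K f] [K [K f] [K [K d] [K d]]]]]
  [K [K f] [K [K f] [K [K [K f] [K d]] [K d]]]]
  [K [K f] [K [K [K f] [K f]] [K [K d] [K d]]]]
  [K [K f] [K [K [K f] [K [K f] [K d]]] [K d]]]
  [K [K f] [K [K [K [K f] [K f]] [K d]] [K d]]]
  [K [K [K f] [K f]] [K [K f] [K [K d] [K d]]]]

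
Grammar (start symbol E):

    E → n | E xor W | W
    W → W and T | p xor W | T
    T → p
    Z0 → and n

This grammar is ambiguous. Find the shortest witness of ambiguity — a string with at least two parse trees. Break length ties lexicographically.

p xor p

length 1: no string has ≥2 trees
length 3: p xor p has 2 parse trees

Two derivations of p xor p:
  E ⇒ E xor W ⇒ W xor W ⇒ T xor W ⇒ p xor W ⇒ p xor T ⇒ p xor p
  E ⇒ W ⇒ p xor W ⇒ p xor T ⇒ p xor p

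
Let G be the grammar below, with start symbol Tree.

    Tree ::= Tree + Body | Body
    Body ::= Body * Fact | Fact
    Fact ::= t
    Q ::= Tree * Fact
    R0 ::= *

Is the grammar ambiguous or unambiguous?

Unambiguous

Only Tree, Body, Fact are reachable from Tree; ignoring the rest: Tree → Tree + Body | Body  ;  Body → Body * Fact | Fact  — a left-associative chain with Fact at the bottom. Each string factors uniquely by precedence.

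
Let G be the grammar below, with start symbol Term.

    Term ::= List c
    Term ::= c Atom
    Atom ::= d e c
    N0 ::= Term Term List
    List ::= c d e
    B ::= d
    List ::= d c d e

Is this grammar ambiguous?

Witness: c d e c

Derivation 1: Term ⇒ List c ⇒ c d e c
Derivation 2: Term ⇒ c Atom ⇒ c d e c

Two distinct leftmost derivations for the same string.

Ambiguous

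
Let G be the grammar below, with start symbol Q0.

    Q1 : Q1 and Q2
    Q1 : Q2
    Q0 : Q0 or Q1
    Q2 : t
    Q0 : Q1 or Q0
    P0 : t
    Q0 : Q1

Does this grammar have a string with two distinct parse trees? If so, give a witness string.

Ambiguous

Witness: t or t

Derivation 1: Q0 ⇒ Q0 or Q1 ⇒ Q1 or Q1 ⇒ Q2 or Q1 ⇒ t or Q1 ⇒ t or Q2 ⇒ t or t
Derivation 2: Q0 ⇒ Q1 or Q0 ⇒ Q2 or Q0 ⇒ t or Q0 ⇒ t or Q1 ⇒ t or Q2 ⇒ t or t

Two distinct leftmost derivations for the same string.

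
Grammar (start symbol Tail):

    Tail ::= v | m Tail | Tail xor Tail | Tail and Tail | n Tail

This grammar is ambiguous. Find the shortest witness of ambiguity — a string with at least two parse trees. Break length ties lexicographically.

m v and v

length 1: no string has ≥2 trees
length 2: no string has ≥2 trees
length 3: no string has ≥2 trees
length 4: m v and v has 2 parse trees

Two derivations of m v and v:
  Tail ⇒ m Tail ⇒ m Tail and Tail ⇒ m v and Tail ⇒ m v and v
  Tail ⇒ Tail and Tail ⇒ m Tail and Tail ⇒ m v and Tail ⇒ m v and v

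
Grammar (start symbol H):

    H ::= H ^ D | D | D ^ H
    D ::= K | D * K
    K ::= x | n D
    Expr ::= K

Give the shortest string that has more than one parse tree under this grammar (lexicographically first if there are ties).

length 1: no string has ≥2 trees
length 2: no string has ≥2 trees
length 3: x ^ x has 2 parse trees

Two derivations of x ^ x:
  H ⇒ H ^ D ⇒ D ^ D ⇒ K ^ D ⇒ x ^ D ⇒ x ^ K ⇒ x ^ x
  H ⇒ D ^ H ⇒ K ^ H ⇒ x ^ H ⇒ x ^ D ⇒ x ^ K ⇒ x ^ x

x ^ x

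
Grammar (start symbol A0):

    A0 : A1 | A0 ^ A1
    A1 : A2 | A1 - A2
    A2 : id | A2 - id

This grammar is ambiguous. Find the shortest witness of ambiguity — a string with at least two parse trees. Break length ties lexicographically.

id - id

length 1: no string has ≥2 trees
length 3: id - id has 2 parse trees

Two derivations of id - id:
  A0 ⇒ A1 ⇒ A2 ⇒ A2 - id ⇒ id - id
  A0 ⇒ A1 ⇒ A1 - A2 ⇒ A2 - A2 ⇒ id - A2 ⇒ id - id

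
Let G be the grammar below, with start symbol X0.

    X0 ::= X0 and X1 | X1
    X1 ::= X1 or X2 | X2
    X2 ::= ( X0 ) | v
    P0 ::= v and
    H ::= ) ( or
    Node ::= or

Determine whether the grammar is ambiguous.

Unambiguous

Only X0, X1, X2 are reachable from X0; ignoring the rest: This is a standard precedence ladder (X0 over X1 over X2), with each level left-recursive on its own operator ('and' at X0, 'or' at X1). That structure is LR(1), hence unambiguous.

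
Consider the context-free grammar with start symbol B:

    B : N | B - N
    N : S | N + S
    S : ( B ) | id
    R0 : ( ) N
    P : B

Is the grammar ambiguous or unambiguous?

Only B, N, S are reachable from B; ignoring the rest: B → B - N | N  ;  N → N + S | S  — a left-associative chain with S at the bottom. Each string factors uniquely by precedence.

Unambiguous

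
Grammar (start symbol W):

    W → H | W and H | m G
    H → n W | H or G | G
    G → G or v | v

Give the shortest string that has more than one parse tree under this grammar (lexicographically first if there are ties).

v or v

length 1: no string has ≥2 trees
length 2: no string has ≥2 trees
length 3: v or v has 2 parse trees

Two derivations of v or v:
  W ⇒ H ⇒ H or G ⇒ G or G ⇒ v or G ⇒ v or v
  W ⇒ H ⇒ G ⇒ G or v ⇒ v or v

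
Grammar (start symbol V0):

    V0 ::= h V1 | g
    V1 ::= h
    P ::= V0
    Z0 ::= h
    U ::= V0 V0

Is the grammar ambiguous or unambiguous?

Only V0, V1 are reachable from V0; ignoring the rest: Each reachable nonterminal has at most one production per leading terminal, and all productions are right-linear; the derivation is determined token-by-token.

Unambiguous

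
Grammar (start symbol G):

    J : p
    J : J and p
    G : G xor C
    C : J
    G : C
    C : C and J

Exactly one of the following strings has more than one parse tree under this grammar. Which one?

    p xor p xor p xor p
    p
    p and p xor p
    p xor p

p xor p xor p xor p: 1 tree
p: 1 tree
p and p xor p: 2 trees
p xor p: 1 tree

p and p xor p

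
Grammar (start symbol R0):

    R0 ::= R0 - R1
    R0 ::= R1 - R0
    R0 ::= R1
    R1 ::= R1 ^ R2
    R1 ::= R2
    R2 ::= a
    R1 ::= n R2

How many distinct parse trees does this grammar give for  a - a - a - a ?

8

Parse trees for a - a - a - a:
  [R0 [R0 [R0 [R0 [R1 [R2 a]]] - [R1 [R2 a]]] - [R1 [R2 a]]] - [R1 [R2 a]]]
  [R0 [R0 [R0 [R1 [R2 a]] - [R0 [R1 [R2 a]]]] - [R1 [R2 a]]] - [R1 [R2 a]]]
  [R0 [R0 [R1 [R2 a]] - [R0 [R0 [R1 [R2 a]]] - [R1 [R2 a]]]] - [R1 [R2 a]]]
  [R0 [R0 [R1 [R2 a]] - [R0 [R1 [R2 a]] - [R0 [R1 [R2 a]]]]] - [R1 [R2 a]]]
  [R0 [R1 [R2 a]] - [R0 [R0 [R0 [R1 [R2 a]]] - [R1 [R2 a]]] - [R1 [R2 a]]]]
  [R0 [R1 [R2 a]] - [R0 [R0 [R1 [R2 a]] - [R0 [R1 [R2 a]]]] - [R1 [R2 a]]]]
  [R0 [R1 [R2 a]] - [R0 [R1 [R2 a]] - [R0 [R0 [R1 [R2 a]]] - [R1 [R2 a]]]]]
  [R0 [R1 [R2 a]] - [R0 [R1 [R2 a]] - [R0 [R1 [R2 a]] - [R0 [R1 [R2 a]]]]]]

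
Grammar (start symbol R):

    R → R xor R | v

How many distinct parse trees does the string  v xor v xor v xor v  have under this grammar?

5

Parse trees for v xor v xor v xor v:
  [R [R v] xor [R [R v] xor [R [R v] xor [R v]]]]
  [R [R v] xor [R [R [R v] xor [R v]] xor [R v]]]
  [R [R [R v] xor [R v]] xor [R [R v] xor [R v]]]
  [R [R [R v] xor [R [R v] xor [R v]]] xor [R v]]
  [R [R [R [R v] xor [R v]] xor [R v]] xor [R v]]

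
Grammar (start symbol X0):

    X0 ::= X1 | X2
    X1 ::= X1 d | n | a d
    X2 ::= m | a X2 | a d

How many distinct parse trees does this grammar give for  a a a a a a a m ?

Parse trees for a a a a a a a m:
  [X0 [X2 a [X2 a [X2 a [X2 a [X2 a [X2 a [X2 a [X2 m]]]]]]]]]

1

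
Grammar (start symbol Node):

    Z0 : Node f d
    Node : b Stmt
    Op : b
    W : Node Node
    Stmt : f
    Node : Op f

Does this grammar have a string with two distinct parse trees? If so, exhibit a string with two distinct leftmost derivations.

Witness: b f

Derivation 1: Node ⇒ b Stmt ⇒ b f
Derivation 2: Node ⇒ Op f ⇒ b f

Two distinct leftmost derivations for the same string.

Ambiguous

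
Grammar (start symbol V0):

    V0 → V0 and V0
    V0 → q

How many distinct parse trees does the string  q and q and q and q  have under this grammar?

5

Parse trees for q and q and q and q:
  [V0 [V0 q] and [V0 [V0 q] and [V0 [V0 q] and [V0 q]]]]
  [V0 [V0 q] and [V0 [V0 [V0 q] and [V0 q]] and [V0 q]]]
  [V0 [V0 [V0 q] and [V0 q]] and [V0 [V0 q] and [V0 q]]]
  [V0 [V0 [V0 q] and [V0 [V0 q] and [V0 q]]] and [V0 q]]
  [V0 [V0 [V0 [V0 q] and [V0 q]] and [V0 q]] and [V0 q]]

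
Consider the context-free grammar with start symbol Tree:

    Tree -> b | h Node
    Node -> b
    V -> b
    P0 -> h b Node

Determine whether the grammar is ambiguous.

(V, P0 are unreachable from Tree, so their rules don't affect L(Tree).) Each reachable nonterminal has at most one production per leading terminal, and all productions are right-linear; the derivation is determined token-by-token.

Unambiguous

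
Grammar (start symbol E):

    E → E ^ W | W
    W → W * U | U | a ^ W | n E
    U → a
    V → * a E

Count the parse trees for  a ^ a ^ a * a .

Parse trees for a ^ a ^ a * a:
  [E [E [W [U a]]] ^ [W [W a ^ [W [U a]]] * [U a]]]
  [E [E [W [U a]]] ^ [W a ^ [W [W [U a]] * [U a]]]]
  [E [E [E [W [U a]]] ^ [W [U a]]] ^ [W [W [U a]] * [U a]]]
  [E [E [W a ^ [W [U a]]]] ^ [W [W [U a]] * [U a]]]
  [E [W [W a ^ [W a ^ [W [U a]]]] * [U a]]]
  [E [W a ^ [W [W a ^ [W [U a]]] * [U a]]]]
  [E [W a ^ [W a ^ [W [W [U a]] * [U a]]]]]

7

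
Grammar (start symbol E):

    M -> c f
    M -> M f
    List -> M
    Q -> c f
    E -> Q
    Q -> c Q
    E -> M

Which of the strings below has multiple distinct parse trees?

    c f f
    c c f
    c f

c f

c f f: 1 tree
c c f: 1 tree
c f: 2 trees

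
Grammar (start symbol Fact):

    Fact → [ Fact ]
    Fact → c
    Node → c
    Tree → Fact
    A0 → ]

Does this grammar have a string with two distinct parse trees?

Only Fact is reachable from Fact; ignoring the rest: Each string is a nest of matched brackets around a single atom. An opening bracket forces the recursive rule; an atom forces the base rule.

Unambiguous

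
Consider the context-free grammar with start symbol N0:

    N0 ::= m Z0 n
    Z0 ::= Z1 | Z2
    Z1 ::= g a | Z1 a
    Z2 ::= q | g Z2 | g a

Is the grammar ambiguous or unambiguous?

Ambiguous

Witness: m g a n

Derivation 1: N0 ⇒ m Z0 n ⇒ m Z1 n ⇒ m g a n
Derivation 2: N0 ⇒ m Z0 n ⇒ m Z2 n ⇒ m g a n

Two distinct leftmost derivations for the same string.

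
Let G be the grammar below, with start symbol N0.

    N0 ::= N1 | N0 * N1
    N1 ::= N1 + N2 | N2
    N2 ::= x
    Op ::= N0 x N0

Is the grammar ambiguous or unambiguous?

(Op is unreachable from N0, so its rules don't affect L(N0).) This is a standard precedence ladder (N0 over N1 over N2), with each level left-recursive on its own operator ('*' at N0, '+' at N1). That structure is LR(1), hence unambiguous.

Unambiguous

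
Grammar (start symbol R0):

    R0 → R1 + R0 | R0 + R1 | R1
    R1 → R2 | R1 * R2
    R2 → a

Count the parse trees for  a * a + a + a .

Parse trees for a * a + a + a:
  [R0 [R1 [R1 [R2 a]] * [R2 a]] + [R0 [R1 [R2 a]] + [R0 [R1 [R2 a]]]]]
  [R0 [R1 [R1 [R2 a]] * [R2 a]] + [R0 [R0 [R1 [R2 a]]] + [R1 [R2 a]]]]
  [R0 [R0 [R1 [R1 [R2 a]] * [R2 a]] + [R0 [R1 [R2 a]]]] + [R1 [R2 a]]]
  [R0 [R0 [R0 [R1 [R1 [R2 a]] * [R2 a]]] + [R1 [R2 a]]] + [R1 [R2 a]]]

4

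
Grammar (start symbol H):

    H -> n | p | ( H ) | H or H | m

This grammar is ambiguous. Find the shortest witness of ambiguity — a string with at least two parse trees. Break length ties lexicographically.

m or m or m

length 1: no string has ≥2 trees
length 3: no string has ≥2 trees
length 5: m or m or m has 2 parse trees

Two derivations of m or m or m:
  H ⇒ H or H ⇒ H or H or H ⇒ m or H or H ⇒ m or m or H ⇒ m or m or m
  H ⇒ H or H ⇒ m or H ⇒ m or H or H ⇒ m or m or H ⇒ m or m or m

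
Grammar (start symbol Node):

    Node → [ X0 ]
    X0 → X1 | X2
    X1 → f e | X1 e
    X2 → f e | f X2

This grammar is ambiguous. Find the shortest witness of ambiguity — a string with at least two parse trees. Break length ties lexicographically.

[ f e ]

length 4: [ f e ] has 2 parse trees

Two derivations of [ f e ]:
  Node ⇒ [ X0 ] ⇒ [ X1 ] ⇒ [ f e ]
  Node ⇒ [ X0 ] ⇒ [ X2 ] ⇒ [ f e ]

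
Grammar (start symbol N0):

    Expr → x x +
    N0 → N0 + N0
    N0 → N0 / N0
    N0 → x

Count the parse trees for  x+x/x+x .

Parse trees for x+x/x+x:
  [N0 [N0 x] + [N0 [N0 [N0 x] / [N0 x]] + [N0 x]]]
  [N0 [N0 x] + [N0 [N0 x] / [N0 [N0 x] + [N0 x]]]]
  [N0 [N0 [N0 x] + [N0 [N0 x] / [N0 x]]] + [N0 x]]
  [N0 [N0 [N0 [N0 x] + [N0 x]] / [N0 x]] + [N0 x]]
  [N0 [N0 [N0 x] + [N0 x]] / [N0 [N0 x] + [N0 x]]]

5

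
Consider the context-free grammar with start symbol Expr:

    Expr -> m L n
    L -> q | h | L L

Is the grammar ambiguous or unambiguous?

Ambiguous

Witness: m h h h n

Derivation 1: Expr ⇒ m L n ⇒ m L L n ⇒ m h L n ⇒ m h L L n ⇒ m h h L n ⇒ m h h h n
Derivation 2: Expr ⇒ m L n ⇒ m L L n ⇒ m L L L n ⇒ m h L L n ⇒ m h h L n ⇒ m h h h n

Two distinct leftmost derivations for the same string.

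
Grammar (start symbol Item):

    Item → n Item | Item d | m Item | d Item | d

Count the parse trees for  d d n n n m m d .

Parse trees for d d n n n m m d:
  [Item d [Item d [Item n [Item n [Item n [Item m [Item m [Item d]]]]]]]]

1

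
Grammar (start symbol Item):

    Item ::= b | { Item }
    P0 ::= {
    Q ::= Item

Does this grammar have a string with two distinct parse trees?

Unambiguous

Only Item is reachable from Item; ignoring the rest: L(Item) is { openⁿ atom closeⁿ : n ≥ 0 }. The bracket depth fixes n, and the derivation is forced at every step.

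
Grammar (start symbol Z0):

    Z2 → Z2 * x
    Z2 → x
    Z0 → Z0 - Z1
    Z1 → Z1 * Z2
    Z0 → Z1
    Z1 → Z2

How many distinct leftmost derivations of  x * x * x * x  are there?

Parse trees for x * x * x * x:
  [Z0 [Z1 [Z1 [Z2 x]] * [Z2 [Z2 [Z2 x] * x] * x]]]
  [Z0 [Z1 [Z1 [Z1 [Z2 x]] * [Z2 x]] * [Z2 [Z2 x] * x]]]
  [Z0 [Z1 [Z1 [Z2 [Z2 x] * x]] * [Z2 [Z2 x] * x]]]
  [Z0 [Z1 [Z1 [Z1 [Z2 x]] * [Z2 [Z2 x] * x]] * [Z2 x]]]
  [Z0 [Z1 [Z1 [Z1 [Z1 [Z2 x]] * [Z2 x]] * [Z2 x]] * [Z2 x]]]
  [Z0 [Z1 [Z1 [Z1 [Z2 [Z2 x] * x]] * [Z2 x]] * [Z2 x]]]
  [Z0 [Z1 [Z1 [Z2 [Z2 [Z2 x] * x] * x]] * [Z2 x]]]
  [Z0 [Z1 [Z2 [Z2 [Z2 [Z2 x] * x] * x] * x]]]

8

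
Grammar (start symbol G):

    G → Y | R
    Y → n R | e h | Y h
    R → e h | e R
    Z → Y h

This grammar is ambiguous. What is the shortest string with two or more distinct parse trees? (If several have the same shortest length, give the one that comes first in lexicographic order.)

e h

length 2: e h has 2 parse trees

Two derivations of e h:
  G ⇒ Y ⇒ e h
  G ⇒ R ⇒ e h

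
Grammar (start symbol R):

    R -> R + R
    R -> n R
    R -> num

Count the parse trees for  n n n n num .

Parse trees for n n n n num:
  [R n [R n [R n [R n [R num]]]]]

1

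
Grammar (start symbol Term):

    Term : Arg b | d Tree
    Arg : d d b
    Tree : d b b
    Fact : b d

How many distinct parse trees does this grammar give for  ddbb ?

Parse trees for ddbb:
  [Term [Arg d d b] b]
  [Term d [Tree d b b]]

2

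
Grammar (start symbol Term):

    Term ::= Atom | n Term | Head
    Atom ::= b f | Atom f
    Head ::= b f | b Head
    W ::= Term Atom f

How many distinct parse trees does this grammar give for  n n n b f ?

2

Parse trees for n n n b f:
  [Term n [Term n [Term n [Term [Atom b f]]]]]
  [Term n [Term n [Term n [Term [Head b f]]]]]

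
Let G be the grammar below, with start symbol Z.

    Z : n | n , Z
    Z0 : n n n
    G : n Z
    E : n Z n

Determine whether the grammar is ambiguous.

Unambiguous

(Z0, G, E are unreachable from Z, so their rules don't affect L(Z).) Right-recursive list with a separator: after each atom, whether the separator follows determines the rule. One parse per string.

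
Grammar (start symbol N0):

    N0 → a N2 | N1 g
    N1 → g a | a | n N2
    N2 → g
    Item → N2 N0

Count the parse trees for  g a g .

Parse trees for g a g:
  [N0 [N1 g a] g]

1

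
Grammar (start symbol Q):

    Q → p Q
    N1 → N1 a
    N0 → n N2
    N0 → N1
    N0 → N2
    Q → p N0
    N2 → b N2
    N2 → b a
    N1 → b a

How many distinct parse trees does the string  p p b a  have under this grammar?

2

Parse trees for p p b a:
  [Q p [Q p [N0 [N1 b a]]]]
  [Q p [Q p [N0 [N2 b a]]]]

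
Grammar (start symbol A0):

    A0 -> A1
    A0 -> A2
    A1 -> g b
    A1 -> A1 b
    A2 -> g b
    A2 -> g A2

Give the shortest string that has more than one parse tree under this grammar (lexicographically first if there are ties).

length 2: g b has 2 parse trees

Two derivations of g b:
  A0 ⇒ A1 ⇒ g b
  A0 ⇒ A2 ⇒ g b

g b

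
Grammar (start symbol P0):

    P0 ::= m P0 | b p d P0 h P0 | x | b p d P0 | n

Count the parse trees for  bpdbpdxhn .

Parse trees for bpdbpdxhn:
  [P0 b p d [P0 b p d [P0 x]] h [P0 n]]
  [P0 b p d [P0 b p d [P0 x] h [P0 n]]]

2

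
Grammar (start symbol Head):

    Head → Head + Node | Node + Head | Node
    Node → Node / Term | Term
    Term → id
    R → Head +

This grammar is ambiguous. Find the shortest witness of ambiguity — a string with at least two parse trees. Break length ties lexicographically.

length 1: no string has ≥2 trees
length 3: id + id has 2 parse trees

Two derivations of id + id:
  Head ⇒ Head + Node ⇒ Node + Node ⇒ Term + Node ⇒ id + Node ⇒ id + Term ⇒ id + id
  Head ⇒ Node + Head ⇒ Term + Head ⇒ id + Head ⇒ id + Node ⇒ id + Term ⇒ id + id

id + id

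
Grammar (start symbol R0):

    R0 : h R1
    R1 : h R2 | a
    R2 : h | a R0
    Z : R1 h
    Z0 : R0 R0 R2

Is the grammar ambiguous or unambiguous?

Unambiguous

(Z, Z0 are unreachable from R0, so their rules don't affect L(R0).) The reachable rules are right-linear with at most one rule per (nonterminal, next-terminal) pair. Each input token forces the next rule, so parsing is deterministic.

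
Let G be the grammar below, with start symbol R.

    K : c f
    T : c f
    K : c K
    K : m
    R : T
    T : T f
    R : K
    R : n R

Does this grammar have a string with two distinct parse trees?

Witness: c f

Derivation 1: R ⇒ T ⇒ c f
Derivation 2: R ⇒ K ⇒ c f

Two distinct leftmost derivations for the same string.

Ambiguous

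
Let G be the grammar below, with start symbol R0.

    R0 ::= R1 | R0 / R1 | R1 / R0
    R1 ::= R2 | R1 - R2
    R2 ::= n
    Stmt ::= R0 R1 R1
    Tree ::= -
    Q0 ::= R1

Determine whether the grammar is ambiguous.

Ambiguous

Witness: n / n

Derivation 1: R0 ⇒ R0 / R1 ⇒ R1 / R1 ⇒ R2 / R1 ⇒ n / R1 ⇒ n / R2 ⇒ n / n
Derivation 2: R0 ⇒ R1 / R0 ⇒ R2 / R0 ⇒ n / R0 ⇒ n / R1 ⇒ n / R2 ⇒ n / n

Two distinct leftmost derivations for the same string.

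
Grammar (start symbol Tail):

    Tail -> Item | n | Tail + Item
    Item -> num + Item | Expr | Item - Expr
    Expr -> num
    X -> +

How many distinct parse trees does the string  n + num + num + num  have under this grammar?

Parse trees for n + num + num + num:
  [Tail [Tail n] + [Item num + [Item num + [Item [Expr num]]]]]
  [Tail [Tail [Tail n] + [Item [Expr num]]] + [Item num + [Item [Expr num]]]]
  [Tail [Tail [Tail n] + [Item num + [Item [Expr num]]]] + [Item [Expr num]]]
  [Tail [Tail [Tail [Tail n] + [Item [Expr num]]] + [Item [Expr num]]] + [Item [Expr num]]]

4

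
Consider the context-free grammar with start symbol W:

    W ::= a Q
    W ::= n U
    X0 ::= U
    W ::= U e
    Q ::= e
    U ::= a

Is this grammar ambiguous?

Ambiguous

Witness: a e

Derivation 1: W ⇒ a Q ⇒ a e
Derivation 2: W ⇒ U e ⇒ a e

Two distinct leftmost derivations for the same string.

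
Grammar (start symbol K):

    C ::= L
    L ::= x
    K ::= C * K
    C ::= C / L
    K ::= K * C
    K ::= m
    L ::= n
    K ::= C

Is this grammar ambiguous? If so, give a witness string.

Ambiguous

Witness: n * n

Derivation 1: K ⇒ C * K ⇒ L * K ⇒ n * K ⇒ n * C ⇒ n * L ⇒ n * n
Derivation 2: K ⇒ K * C ⇒ C * C ⇒ L * C ⇒ n * C ⇒ n * L ⇒ n * n

Two distinct leftmost derivations for the same string.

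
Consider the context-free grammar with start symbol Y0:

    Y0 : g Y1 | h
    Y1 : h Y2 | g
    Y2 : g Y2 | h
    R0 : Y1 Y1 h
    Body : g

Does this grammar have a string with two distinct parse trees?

Only Y0, Y1, Y2 are reachable from Y0; ignoring the rest: Restricted to the reachable nonterminals, every rule has the form A → t or A → t B, and no two rules for the same A share a first terminal. The grammar encodes a DFA — one run per string.

Unambiguous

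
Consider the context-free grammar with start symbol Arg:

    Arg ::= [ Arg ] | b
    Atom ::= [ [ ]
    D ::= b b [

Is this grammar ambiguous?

Unambiguous

Only Arg is reachable from Arg; ignoring the rest: Each string is a nest of matched brackets around a single atom. An opening bracket forces the recursive rule; an atom forces the base rule.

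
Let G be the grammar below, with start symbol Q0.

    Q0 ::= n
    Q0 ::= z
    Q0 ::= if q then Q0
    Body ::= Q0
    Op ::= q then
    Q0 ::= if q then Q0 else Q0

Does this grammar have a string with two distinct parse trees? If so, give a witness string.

Witness: if q then if q then n else n

Derivation 1: Q0 ⇒ if q then Q0 ⇒ if q then if q then Q0 else Q0 ⇒ if q then if q then n else Q0 ⇒ if q then if q then n else n
Derivation 2: Q0 ⇒ if q then Q0 else Q0 ⇒ if q then if q then Q0 else Q0 ⇒ if q then if q then n else Q0 ⇒ if q then if q then n else n

Two distinct leftmost derivations for the same string.

Ambiguous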